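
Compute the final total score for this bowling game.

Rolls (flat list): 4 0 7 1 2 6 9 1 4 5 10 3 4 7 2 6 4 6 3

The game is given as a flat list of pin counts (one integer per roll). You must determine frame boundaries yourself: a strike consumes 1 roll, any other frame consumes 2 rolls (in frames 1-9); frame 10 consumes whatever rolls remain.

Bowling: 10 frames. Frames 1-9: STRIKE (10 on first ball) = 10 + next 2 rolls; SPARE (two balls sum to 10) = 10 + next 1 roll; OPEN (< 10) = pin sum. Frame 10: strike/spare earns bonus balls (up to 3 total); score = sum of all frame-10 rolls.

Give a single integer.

Answer: 101

Derivation:
Frame 1: OPEN (4+0=4). Cumulative: 4
Frame 2: OPEN (7+1=8). Cumulative: 12
Frame 3: OPEN (2+6=8). Cumulative: 20
Frame 4: SPARE (9+1=10). 10 + next roll (4) = 14. Cumulative: 34
Frame 5: OPEN (4+5=9). Cumulative: 43
Frame 6: STRIKE. 10 + next two rolls (3+4) = 17. Cumulative: 60
Frame 7: OPEN (3+4=7). Cumulative: 67
Frame 8: OPEN (7+2=9). Cumulative: 76
Frame 9: SPARE (6+4=10). 10 + next roll (6) = 16. Cumulative: 92
Frame 10: OPEN. Sum of all frame-10 rolls (6+3) = 9. Cumulative: 101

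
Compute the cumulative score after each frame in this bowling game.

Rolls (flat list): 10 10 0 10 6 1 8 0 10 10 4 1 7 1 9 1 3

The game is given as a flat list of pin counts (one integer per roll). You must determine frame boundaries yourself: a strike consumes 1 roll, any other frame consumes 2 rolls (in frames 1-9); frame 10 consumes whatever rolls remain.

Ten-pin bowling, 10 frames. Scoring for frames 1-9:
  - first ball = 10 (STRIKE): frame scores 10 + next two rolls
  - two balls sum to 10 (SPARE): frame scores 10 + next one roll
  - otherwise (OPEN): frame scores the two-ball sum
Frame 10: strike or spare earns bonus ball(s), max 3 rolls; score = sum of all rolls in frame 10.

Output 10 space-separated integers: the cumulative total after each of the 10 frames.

Answer: 20 40 56 63 71 95 110 115 123 136

Derivation:
Frame 1: STRIKE. 10 + next two rolls (10+0) = 20. Cumulative: 20
Frame 2: STRIKE. 10 + next two rolls (0+10) = 20. Cumulative: 40
Frame 3: SPARE (0+10=10). 10 + next roll (6) = 16. Cumulative: 56
Frame 4: OPEN (6+1=7). Cumulative: 63
Frame 5: OPEN (8+0=8). Cumulative: 71
Frame 6: STRIKE. 10 + next two rolls (10+4) = 24. Cumulative: 95
Frame 7: STRIKE. 10 + next two rolls (4+1) = 15. Cumulative: 110
Frame 8: OPEN (4+1=5). Cumulative: 115
Frame 9: OPEN (7+1=8). Cumulative: 123
Frame 10: SPARE. Sum of all frame-10 rolls (9+1+3) = 13. Cumulative: 136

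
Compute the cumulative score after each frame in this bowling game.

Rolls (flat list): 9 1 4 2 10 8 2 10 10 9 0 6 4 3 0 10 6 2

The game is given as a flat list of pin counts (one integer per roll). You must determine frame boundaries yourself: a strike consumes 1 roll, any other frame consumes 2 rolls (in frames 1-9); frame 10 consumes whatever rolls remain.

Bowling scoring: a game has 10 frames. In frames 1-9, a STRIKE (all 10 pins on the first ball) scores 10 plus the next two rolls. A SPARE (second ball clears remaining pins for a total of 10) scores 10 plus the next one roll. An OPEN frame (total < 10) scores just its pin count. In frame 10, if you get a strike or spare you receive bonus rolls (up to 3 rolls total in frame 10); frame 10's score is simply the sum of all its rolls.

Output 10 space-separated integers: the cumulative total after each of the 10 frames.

Answer: 14 20 40 60 89 108 117 130 133 151

Derivation:
Frame 1: SPARE (9+1=10). 10 + next roll (4) = 14. Cumulative: 14
Frame 2: OPEN (4+2=6). Cumulative: 20
Frame 3: STRIKE. 10 + next two rolls (8+2) = 20. Cumulative: 40
Frame 4: SPARE (8+2=10). 10 + next roll (10) = 20. Cumulative: 60
Frame 5: STRIKE. 10 + next two rolls (10+9) = 29. Cumulative: 89
Frame 6: STRIKE. 10 + next two rolls (9+0) = 19. Cumulative: 108
Frame 7: OPEN (9+0=9). Cumulative: 117
Frame 8: SPARE (6+4=10). 10 + next roll (3) = 13. Cumulative: 130
Frame 9: OPEN (3+0=3). Cumulative: 133
Frame 10: STRIKE. Sum of all frame-10 rolls (10+6+2) = 18. Cumulative: 151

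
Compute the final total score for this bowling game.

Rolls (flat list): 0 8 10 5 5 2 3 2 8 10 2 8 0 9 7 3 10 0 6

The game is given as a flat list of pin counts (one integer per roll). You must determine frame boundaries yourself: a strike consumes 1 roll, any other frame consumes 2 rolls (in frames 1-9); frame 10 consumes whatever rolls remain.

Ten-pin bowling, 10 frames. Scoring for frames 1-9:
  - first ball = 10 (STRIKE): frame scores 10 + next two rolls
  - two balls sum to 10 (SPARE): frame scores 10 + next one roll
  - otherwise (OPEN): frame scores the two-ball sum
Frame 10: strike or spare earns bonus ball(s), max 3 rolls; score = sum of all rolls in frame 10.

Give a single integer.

Frame 1: OPEN (0+8=8). Cumulative: 8
Frame 2: STRIKE. 10 + next two rolls (5+5) = 20. Cumulative: 28
Frame 3: SPARE (5+5=10). 10 + next roll (2) = 12. Cumulative: 40
Frame 4: OPEN (2+3=5). Cumulative: 45
Frame 5: SPARE (2+8=10). 10 + next roll (10) = 20. Cumulative: 65
Frame 6: STRIKE. 10 + next two rolls (2+8) = 20. Cumulative: 85
Frame 7: SPARE (2+8=10). 10 + next roll (0) = 10. Cumulative: 95
Frame 8: OPEN (0+9=9). Cumulative: 104
Frame 9: SPARE (7+3=10). 10 + next roll (10) = 20. Cumulative: 124
Frame 10: STRIKE. Sum of all frame-10 rolls (10+0+6) = 16. Cumulative: 140

Answer: 140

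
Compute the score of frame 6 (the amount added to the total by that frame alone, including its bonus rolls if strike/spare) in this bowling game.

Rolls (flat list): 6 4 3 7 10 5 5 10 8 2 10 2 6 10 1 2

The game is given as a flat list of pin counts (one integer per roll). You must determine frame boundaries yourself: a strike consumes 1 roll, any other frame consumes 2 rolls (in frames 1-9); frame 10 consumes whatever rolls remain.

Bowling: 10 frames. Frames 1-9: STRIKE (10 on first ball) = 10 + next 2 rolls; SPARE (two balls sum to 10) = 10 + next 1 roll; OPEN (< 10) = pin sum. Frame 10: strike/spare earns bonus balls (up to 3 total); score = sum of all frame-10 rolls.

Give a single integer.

Answer: 20

Derivation:
Frame 1: SPARE (6+4=10). 10 + next roll (3) = 13. Cumulative: 13
Frame 2: SPARE (3+7=10). 10 + next roll (10) = 20. Cumulative: 33
Frame 3: STRIKE. 10 + next two rolls (5+5) = 20. Cumulative: 53
Frame 4: SPARE (5+5=10). 10 + next roll (10) = 20. Cumulative: 73
Frame 5: STRIKE. 10 + next two rolls (8+2) = 20. Cumulative: 93
Frame 6: SPARE (8+2=10). 10 + next roll (10) = 20. Cumulative: 113
Frame 7: STRIKE. 10 + next two rolls (2+6) = 18. Cumulative: 131
Frame 8: OPEN (2+6=8). Cumulative: 139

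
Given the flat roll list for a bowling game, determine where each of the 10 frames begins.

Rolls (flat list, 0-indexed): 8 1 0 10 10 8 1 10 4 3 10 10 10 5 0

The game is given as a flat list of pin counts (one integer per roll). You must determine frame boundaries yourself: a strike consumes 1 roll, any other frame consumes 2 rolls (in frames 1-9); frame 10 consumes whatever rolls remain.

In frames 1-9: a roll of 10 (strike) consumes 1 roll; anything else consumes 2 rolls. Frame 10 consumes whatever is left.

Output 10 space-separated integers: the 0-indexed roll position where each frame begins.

Answer: 0 2 4 5 7 8 10 11 12 13

Derivation:
Frame 1 starts at roll index 0: rolls=8,1 (sum=9), consumes 2 rolls
Frame 2 starts at roll index 2: rolls=0,10 (sum=10), consumes 2 rolls
Frame 3 starts at roll index 4: roll=10 (strike), consumes 1 roll
Frame 4 starts at roll index 5: rolls=8,1 (sum=9), consumes 2 rolls
Frame 5 starts at roll index 7: roll=10 (strike), consumes 1 roll
Frame 6 starts at roll index 8: rolls=4,3 (sum=7), consumes 2 rolls
Frame 7 starts at roll index 10: roll=10 (strike), consumes 1 roll
Frame 8 starts at roll index 11: roll=10 (strike), consumes 1 roll
Frame 9 starts at roll index 12: roll=10 (strike), consumes 1 roll
Frame 10 starts at roll index 13: 2 remaining rolls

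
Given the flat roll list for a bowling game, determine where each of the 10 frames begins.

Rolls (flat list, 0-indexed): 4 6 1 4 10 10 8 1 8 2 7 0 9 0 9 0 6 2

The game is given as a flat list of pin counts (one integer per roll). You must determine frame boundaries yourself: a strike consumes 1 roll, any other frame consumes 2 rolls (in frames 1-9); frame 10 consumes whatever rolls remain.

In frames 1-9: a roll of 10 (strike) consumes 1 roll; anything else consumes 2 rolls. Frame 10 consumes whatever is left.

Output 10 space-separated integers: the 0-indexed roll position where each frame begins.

Frame 1 starts at roll index 0: rolls=4,6 (sum=10), consumes 2 rolls
Frame 2 starts at roll index 2: rolls=1,4 (sum=5), consumes 2 rolls
Frame 3 starts at roll index 4: roll=10 (strike), consumes 1 roll
Frame 4 starts at roll index 5: roll=10 (strike), consumes 1 roll
Frame 5 starts at roll index 6: rolls=8,1 (sum=9), consumes 2 rolls
Frame 6 starts at roll index 8: rolls=8,2 (sum=10), consumes 2 rolls
Frame 7 starts at roll index 10: rolls=7,0 (sum=7), consumes 2 rolls
Frame 8 starts at roll index 12: rolls=9,0 (sum=9), consumes 2 rolls
Frame 9 starts at roll index 14: rolls=9,0 (sum=9), consumes 2 rolls
Frame 10 starts at roll index 16: 2 remaining rolls

Answer: 0 2 4 5 6 8 10 12 14 16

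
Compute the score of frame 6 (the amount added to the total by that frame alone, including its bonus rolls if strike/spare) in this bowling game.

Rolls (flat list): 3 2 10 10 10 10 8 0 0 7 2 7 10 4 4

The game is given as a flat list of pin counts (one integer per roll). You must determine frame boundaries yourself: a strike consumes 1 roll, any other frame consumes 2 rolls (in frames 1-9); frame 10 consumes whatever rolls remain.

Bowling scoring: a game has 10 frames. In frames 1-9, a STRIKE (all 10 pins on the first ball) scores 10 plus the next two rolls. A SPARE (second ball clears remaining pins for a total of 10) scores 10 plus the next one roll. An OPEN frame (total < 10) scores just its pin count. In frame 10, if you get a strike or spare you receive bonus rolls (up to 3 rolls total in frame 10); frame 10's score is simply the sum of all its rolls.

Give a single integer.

Answer: 8

Derivation:
Frame 1: OPEN (3+2=5). Cumulative: 5
Frame 2: STRIKE. 10 + next two rolls (10+10) = 30. Cumulative: 35
Frame 3: STRIKE. 10 + next two rolls (10+10) = 30. Cumulative: 65
Frame 4: STRIKE. 10 + next two rolls (10+8) = 28. Cumulative: 93
Frame 5: STRIKE. 10 + next two rolls (8+0) = 18. Cumulative: 111
Frame 6: OPEN (8+0=8). Cumulative: 119
Frame 7: OPEN (0+7=7). Cumulative: 126
Frame 8: OPEN (2+7=9). Cumulative: 135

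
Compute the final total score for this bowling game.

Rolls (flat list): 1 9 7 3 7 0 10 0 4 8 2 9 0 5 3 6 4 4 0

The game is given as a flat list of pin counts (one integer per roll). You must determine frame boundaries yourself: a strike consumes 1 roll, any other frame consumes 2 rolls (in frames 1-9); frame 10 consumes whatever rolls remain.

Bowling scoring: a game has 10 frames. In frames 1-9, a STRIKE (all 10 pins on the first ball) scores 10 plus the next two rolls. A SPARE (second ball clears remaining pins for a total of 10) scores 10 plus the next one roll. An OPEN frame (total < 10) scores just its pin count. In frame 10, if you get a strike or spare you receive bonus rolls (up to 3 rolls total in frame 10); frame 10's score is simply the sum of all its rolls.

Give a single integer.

Answer: 113

Derivation:
Frame 1: SPARE (1+9=10). 10 + next roll (7) = 17. Cumulative: 17
Frame 2: SPARE (7+3=10). 10 + next roll (7) = 17. Cumulative: 34
Frame 3: OPEN (7+0=7). Cumulative: 41
Frame 4: STRIKE. 10 + next two rolls (0+4) = 14. Cumulative: 55
Frame 5: OPEN (0+4=4). Cumulative: 59
Frame 6: SPARE (8+2=10). 10 + next roll (9) = 19. Cumulative: 78
Frame 7: OPEN (9+0=9). Cumulative: 87
Frame 8: OPEN (5+3=8). Cumulative: 95
Frame 9: SPARE (6+4=10). 10 + next roll (4) = 14. Cumulative: 109
Frame 10: OPEN. Sum of all frame-10 rolls (4+0) = 4. Cumulative: 113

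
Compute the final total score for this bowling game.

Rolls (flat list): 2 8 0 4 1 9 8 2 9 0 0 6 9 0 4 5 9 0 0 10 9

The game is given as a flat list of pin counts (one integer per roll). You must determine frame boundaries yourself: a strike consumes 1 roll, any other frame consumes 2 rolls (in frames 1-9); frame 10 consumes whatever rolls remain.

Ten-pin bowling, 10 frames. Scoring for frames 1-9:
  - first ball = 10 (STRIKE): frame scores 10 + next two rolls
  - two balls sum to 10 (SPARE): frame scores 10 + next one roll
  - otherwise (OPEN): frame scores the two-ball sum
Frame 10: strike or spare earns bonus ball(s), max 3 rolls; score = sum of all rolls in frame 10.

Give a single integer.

Frame 1: SPARE (2+8=10). 10 + next roll (0) = 10. Cumulative: 10
Frame 2: OPEN (0+4=4). Cumulative: 14
Frame 3: SPARE (1+9=10). 10 + next roll (8) = 18. Cumulative: 32
Frame 4: SPARE (8+2=10). 10 + next roll (9) = 19. Cumulative: 51
Frame 5: OPEN (9+0=9). Cumulative: 60
Frame 6: OPEN (0+6=6). Cumulative: 66
Frame 7: OPEN (9+0=9). Cumulative: 75
Frame 8: OPEN (4+5=9). Cumulative: 84
Frame 9: OPEN (9+0=9). Cumulative: 93
Frame 10: SPARE. Sum of all frame-10 rolls (0+10+9) = 19. Cumulative: 112

Answer: 112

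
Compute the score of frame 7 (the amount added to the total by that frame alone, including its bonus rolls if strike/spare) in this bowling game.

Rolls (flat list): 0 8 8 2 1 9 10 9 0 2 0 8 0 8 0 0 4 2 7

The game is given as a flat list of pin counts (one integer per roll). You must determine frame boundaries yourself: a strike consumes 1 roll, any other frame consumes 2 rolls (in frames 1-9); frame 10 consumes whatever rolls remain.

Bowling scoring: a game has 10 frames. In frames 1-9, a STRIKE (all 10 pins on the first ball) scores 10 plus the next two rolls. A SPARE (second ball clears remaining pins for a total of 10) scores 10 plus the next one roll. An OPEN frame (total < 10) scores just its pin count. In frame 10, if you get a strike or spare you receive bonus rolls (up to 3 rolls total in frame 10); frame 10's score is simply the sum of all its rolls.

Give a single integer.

Answer: 8

Derivation:
Frame 1: OPEN (0+8=8). Cumulative: 8
Frame 2: SPARE (8+2=10). 10 + next roll (1) = 11. Cumulative: 19
Frame 3: SPARE (1+9=10). 10 + next roll (10) = 20. Cumulative: 39
Frame 4: STRIKE. 10 + next two rolls (9+0) = 19. Cumulative: 58
Frame 5: OPEN (9+0=9). Cumulative: 67
Frame 6: OPEN (2+0=2). Cumulative: 69
Frame 7: OPEN (8+0=8). Cumulative: 77
Frame 8: OPEN (8+0=8). Cumulative: 85
Frame 9: OPEN (0+4=4). Cumulative: 89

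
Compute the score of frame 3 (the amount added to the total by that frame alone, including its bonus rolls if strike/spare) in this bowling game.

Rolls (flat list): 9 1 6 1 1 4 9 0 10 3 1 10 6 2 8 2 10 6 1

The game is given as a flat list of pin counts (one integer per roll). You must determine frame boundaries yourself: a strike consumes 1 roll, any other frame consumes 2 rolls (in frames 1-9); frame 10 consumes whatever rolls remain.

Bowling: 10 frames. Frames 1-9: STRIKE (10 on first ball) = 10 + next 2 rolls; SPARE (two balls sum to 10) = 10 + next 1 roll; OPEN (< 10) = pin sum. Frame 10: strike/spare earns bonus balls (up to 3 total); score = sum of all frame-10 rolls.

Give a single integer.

Answer: 5

Derivation:
Frame 1: SPARE (9+1=10). 10 + next roll (6) = 16. Cumulative: 16
Frame 2: OPEN (6+1=7). Cumulative: 23
Frame 3: OPEN (1+4=5). Cumulative: 28
Frame 4: OPEN (9+0=9). Cumulative: 37
Frame 5: STRIKE. 10 + next two rolls (3+1) = 14. Cumulative: 51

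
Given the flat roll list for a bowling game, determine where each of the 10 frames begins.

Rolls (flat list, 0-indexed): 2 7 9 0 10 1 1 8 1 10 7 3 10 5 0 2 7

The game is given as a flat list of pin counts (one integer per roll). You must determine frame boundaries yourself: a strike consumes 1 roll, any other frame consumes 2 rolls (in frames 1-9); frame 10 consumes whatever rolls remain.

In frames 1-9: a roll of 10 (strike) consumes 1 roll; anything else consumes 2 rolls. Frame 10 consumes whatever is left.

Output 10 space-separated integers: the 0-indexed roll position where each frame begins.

Frame 1 starts at roll index 0: rolls=2,7 (sum=9), consumes 2 rolls
Frame 2 starts at roll index 2: rolls=9,0 (sum=9), consumes 2 rolls
Frame 3 starts at roll index 4: roll=10 (strike), consumes 1 roll
Frame 4 starts at roll index 5: rolls=1,1 (sum=2), consumes 2 rolls
Frame 5 starts at roll index 7: rolls=8,1 (sum=9), consumes 2 rolls
Frame 6 starts at roll index 9: roll=10 (strike), consumes 1 roll
Frame 7 starts at roll index 10: rolls=7,3 (sum=10), consumes 2 rolls
Frame 8 starts at roll index 12: roll=10 (strike), consumes 1 roll
Frame 9 starts at roll index 13: rolls=5,0 (sum=5), consumes 2 rolls
Frame 10 starts at roll index 15: 2 remaining rolls

Answer: 0 2 4 5 7 9 10 12 13 15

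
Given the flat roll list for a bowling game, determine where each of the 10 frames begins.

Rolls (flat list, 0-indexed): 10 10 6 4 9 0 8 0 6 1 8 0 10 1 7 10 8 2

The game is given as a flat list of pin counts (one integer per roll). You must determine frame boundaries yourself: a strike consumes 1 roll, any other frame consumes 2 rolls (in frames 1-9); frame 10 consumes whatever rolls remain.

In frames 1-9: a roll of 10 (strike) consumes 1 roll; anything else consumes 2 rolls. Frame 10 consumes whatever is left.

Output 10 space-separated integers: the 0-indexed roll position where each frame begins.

Frame 1 starts at roll index 0: roll=10 (strike), consumes 1 roll
Frame 2 starts at roll index 1: roll=10 (strike), consumes 1 roll
Frame 3 starts at roll index 2: rolls=6,4 (sum=10), consumes 2 rolls
Frame 4 starts at roll index 4: rolls=9,0 (sum=9), consumes 2 rolls
Frame 5 starts at roll index 6: rolls=8,0 (sum=8), consumes 2 rolls
Frame 6 starts at roll index 8: rolls=6,1 (sum=7), consumes 2 rolls
Frame 7 starts at roll index 10: rolls=8,0 (sum=8), consumes 2 rolls
Frame 8 starts at roll index 12: roll=10 (strike), consumes 1 roll
Frame 9 starts at roll index 13: rolls=1,7 (sum=8), consumes 2 rolls
Frame 10 starts at roll index 15: 3 remaining rolls

Answer: 0 1 2 4 6 8 10 12 13 15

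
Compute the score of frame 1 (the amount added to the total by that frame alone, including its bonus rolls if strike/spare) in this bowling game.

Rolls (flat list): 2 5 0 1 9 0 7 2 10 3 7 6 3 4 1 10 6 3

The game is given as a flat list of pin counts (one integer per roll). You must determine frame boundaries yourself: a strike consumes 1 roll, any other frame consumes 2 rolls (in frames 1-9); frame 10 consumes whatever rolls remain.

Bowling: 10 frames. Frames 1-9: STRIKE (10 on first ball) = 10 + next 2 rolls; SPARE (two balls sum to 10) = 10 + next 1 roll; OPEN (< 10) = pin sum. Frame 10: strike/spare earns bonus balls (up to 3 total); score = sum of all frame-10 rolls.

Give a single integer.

Answer: 7

Derivation:
Frame 1: OPEN (2+5=7). Cumulative: 7
Frame 2: OPEN (0+1=1). Cumulative: 8
Frame 3: OPEN (9+0=9). Cumulative: 17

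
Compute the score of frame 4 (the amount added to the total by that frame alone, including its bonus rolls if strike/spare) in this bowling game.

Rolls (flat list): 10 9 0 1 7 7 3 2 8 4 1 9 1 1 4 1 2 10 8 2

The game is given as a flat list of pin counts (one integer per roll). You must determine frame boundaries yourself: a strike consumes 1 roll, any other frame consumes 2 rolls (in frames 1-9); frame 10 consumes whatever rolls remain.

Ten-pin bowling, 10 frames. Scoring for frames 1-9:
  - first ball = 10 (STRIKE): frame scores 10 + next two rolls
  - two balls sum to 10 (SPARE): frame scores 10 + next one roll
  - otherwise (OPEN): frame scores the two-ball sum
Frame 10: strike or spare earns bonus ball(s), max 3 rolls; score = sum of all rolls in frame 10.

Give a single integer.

Answer: 12

Derivation:
Frame 1: STRIKE. 10 + next two rolls (9+0) = 19. Cumulative: 19
Frame 2: OPEN (9+0=9). Cumulative: 28
Frame 3: OPEN (1+7=8). Cumulative: 36
Frame 4: SPARE (7+3=10). 10 + next roll (2) = 12. Cumulative: 48
Frame 5: SPARE (2+8=10). 10 + next roll (4) = 14. Cumulative: 62
Frame 6: OPEN (4+1=5). Cumulative: 67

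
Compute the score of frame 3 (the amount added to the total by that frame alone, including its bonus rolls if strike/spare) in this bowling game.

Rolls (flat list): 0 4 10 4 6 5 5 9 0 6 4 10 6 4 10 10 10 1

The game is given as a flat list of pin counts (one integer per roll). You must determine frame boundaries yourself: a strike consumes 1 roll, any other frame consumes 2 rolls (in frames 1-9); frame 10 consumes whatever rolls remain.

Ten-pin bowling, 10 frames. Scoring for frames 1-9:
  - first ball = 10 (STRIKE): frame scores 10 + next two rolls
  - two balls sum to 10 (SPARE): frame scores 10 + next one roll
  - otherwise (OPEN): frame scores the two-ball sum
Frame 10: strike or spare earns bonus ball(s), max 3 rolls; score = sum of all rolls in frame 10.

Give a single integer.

Frame 1: OPEN (0+4=4). Cumulative: 4
Frame 2: STRIKE. 10 + next two rolls (4+6) = 20. Cumulative: 24
Frame 3: SPARE (4+6=10). 10 + next roll (5) = 15. Cumulative: 39
Frame 4: SPARE (5+5=10). 10 + next roll (9) = 19. Cumulative: 58
Frame 5: OPEN (9+0=9). Cumulative: 67

Answer: 15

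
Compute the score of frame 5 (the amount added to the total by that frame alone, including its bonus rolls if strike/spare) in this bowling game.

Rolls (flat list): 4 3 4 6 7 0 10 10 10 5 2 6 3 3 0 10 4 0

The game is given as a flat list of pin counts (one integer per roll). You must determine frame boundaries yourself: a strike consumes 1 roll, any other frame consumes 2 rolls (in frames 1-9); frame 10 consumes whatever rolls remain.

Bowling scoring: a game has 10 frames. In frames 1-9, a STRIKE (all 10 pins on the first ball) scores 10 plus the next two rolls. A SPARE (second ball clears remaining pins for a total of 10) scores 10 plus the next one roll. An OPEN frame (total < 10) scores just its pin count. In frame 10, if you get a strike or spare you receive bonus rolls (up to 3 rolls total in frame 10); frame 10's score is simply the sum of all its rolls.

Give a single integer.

Answer: 25

Derivation:
Frame 1: OPEN (4+3=7). Cumulative: 7
Frame 2: SPARE (4+6=10). 10 + next roll (7) = 17. Cumulative: 24
Frame 3: OPEN (7+0=7). Cumulative: 31
Frame 4: STRIKE. 10 + next two rolls (10+10) = 30. Cumulative: 61
Frame 5: STRIKE. 10 + next two rolls (10+5) = 25. Cumulative: 86
Frame 6: STRIKE. 10 + next two rolls (5+2) = 17. Cumulative: 103
Frame 7: OPEN (5+2=7). Cumulative: 110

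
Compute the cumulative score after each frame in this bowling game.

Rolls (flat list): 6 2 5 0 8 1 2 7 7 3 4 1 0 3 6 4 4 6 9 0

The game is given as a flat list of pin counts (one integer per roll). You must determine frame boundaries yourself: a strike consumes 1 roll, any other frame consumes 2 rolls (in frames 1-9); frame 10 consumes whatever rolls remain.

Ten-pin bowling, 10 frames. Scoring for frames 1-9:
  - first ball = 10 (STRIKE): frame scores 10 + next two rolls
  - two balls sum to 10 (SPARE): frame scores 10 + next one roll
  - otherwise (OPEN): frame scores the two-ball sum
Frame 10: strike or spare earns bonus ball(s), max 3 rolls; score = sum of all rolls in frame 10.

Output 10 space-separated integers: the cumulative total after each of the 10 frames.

Answer: 8 13 22 31 45 50 53 67 86 95

Derivation:
Frame 1: OPEN (6+2=8). Cumulative: 8
Frame 2: OPEN (5+0=5). Cumulative: 13
Frame 3: OPEN (8+1=9). Cumulative: 22
Frame 4: OPEN (2+7=9). Cumulative: 31
Frame 5: SPARE (7+3=10). 10 + next roll (4) = 14. Cumulative: 45
Frame 6: OPEN (4+1=5). Cumulative: 50
Frame 7: OPEN (0+3=3). Cumulative: 53
Frame 8: SPARE (6+4=10). 10 + next roll (4) = 14. Cumulative: 67
Frame 9: SPARE (4+6=10). 10 + next roll (9) = 19. Cumulative: 86
Frame 10: OPEN. Sum of all frame-10 rolls (9+0) = 9. Cumulative: 95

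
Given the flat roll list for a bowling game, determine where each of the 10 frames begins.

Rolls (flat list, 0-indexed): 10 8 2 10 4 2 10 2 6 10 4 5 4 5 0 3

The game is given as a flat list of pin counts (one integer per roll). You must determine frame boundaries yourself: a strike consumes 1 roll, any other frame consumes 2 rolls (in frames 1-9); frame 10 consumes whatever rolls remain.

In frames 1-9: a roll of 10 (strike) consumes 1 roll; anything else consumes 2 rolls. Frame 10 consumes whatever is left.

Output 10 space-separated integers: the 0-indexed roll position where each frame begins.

Frame 1 starts at roll index 0: roll=10 (strike), consumes 1 roll
Frame 2 starts at roll index 1: rolls=8,2 (sum=10), consumes 2 rolls
Frame 3 starts at roll index 3: roll=10 (strike), consumes 1 roll
Frame 4 starts at roll index 4: rolls=4,2 (sum=6), consumes 2 rolls
Frame 5 starts at roll index 6: roll=10 (strike), consumes 1 roll
Frame 6 starts at roll index 7: rolls=2,6 (sum=8), consumes 2 rolls
Frame 7 starts at roll index 9: roll=10 (strike), consumes 1 roll
Frame 8 starts at roll index 10: rolls=4,5 (sum=9), consumes 2 rolls
Frame 9 starts at roll index 12: rolls=4,5 (sum=9), consumes 2 rolls
Frame 10 starts at roll index 14: 2 remaining rolls

Answer: 0 1 3 4 6 7 9 10 12 14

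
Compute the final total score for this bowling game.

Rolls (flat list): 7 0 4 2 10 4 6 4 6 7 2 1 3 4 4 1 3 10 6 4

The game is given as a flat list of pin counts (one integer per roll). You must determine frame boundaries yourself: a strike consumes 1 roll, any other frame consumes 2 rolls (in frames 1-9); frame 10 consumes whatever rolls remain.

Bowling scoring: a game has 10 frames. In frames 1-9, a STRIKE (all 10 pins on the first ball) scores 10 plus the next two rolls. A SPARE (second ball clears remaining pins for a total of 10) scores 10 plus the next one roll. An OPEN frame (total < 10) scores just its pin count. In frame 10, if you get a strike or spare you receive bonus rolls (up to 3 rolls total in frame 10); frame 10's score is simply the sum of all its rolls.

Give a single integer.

Frame 1: OPEN (7+0=7). Cumulative: 7
Frame 2: OPEN (4+2=6). Cumulative: 13
Frame 3: STRIKE. 10 + next two rolls (4+6) = 20. Cumulative: 33
Frame 4: SPARE (4+6=10). 10 + next roll (4) = 14. Cumulative: 47
Frame 5: SPARE (4+6=10). 10 + next roll (7) = 17. Cumulative: 64
Frame 6: OPEN (7+2=9). Cumulative: 73
Frame 7: OPEN (1+3=4). Cumulative: 77
Frame 8: OPEN (4+4=8). Cumulative: 85
Frame 9: OPEN (1+3=4). Cumulative: 89
Frame 10: STRIKE. Sum of all frame-10 rolls (10+6+4) = 20. Cumulative: 109

Answer: 109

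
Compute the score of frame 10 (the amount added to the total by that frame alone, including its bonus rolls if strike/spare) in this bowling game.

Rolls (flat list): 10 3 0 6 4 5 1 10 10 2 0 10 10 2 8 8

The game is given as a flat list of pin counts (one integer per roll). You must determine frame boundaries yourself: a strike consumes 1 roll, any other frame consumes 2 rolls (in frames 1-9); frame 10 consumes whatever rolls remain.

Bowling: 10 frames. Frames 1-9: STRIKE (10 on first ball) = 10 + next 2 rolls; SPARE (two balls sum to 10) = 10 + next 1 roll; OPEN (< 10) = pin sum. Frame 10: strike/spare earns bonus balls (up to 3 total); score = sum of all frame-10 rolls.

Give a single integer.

Frame 1: STRIKE. 10 + next two rolls (3+0) = 13. Cumulative: 13
Frame 2: OPEN (3+0=3). Cumulative: 16
Frame 3: SPARE (6+4=10). 10 + next roll (5) = 15. Cumulative: 31
Frame 4: OPEN (5+1=6). Cumulative: 37
Frame 5: STRIKE. 10 + next two rolls (10+2) = 22. Cumulative: 59
Frame 6: STRIKE. 10 + next two rolls (2+0) = 12. Cumulative: 71
Frame 7: OPEN (2+0=2). Cumulative: 73
Frame 8: STRIKE. 10 + next two rolls (10+2) = 22. Cumulative: 95
Frame 9: STRIKE. 10 + next two rolls (2+8) = 20. Cumulative: 115
Frame 10: SPARE. Sum of all frame-10 rolls (2+8+8) = 18. Cumulative: 133

Answer: 18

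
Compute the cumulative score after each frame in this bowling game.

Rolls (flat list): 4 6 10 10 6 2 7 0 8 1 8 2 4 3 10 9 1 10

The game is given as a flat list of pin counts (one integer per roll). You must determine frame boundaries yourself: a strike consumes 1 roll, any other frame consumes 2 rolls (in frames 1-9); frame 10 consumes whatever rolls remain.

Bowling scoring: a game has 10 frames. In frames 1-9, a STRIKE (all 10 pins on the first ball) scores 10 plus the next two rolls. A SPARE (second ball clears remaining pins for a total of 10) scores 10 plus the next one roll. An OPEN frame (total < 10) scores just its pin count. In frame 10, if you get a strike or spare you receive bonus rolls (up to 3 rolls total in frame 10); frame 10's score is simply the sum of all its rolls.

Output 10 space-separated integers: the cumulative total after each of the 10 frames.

Answer: 20 46 64 72 79 88 102 109 129 149

Derivation:
Frame 1: SPARE (4+6=10). 10 + next roll (10) = 20. Cumulative: 20
Frame 2: STRIKE. 10 + next two rolls (10+6) = 26. Cumulative: 46
Frame 3: STRIKE. 10 + next two rolls (6+2) = 18. Cumulative: 64
Frame 4: OPEN (6+2=8). Cumulative: 72
Frame 5: OPEN (7+0=7). Cumulative: 79
Frame 6: OPEN (8+1=9). Cumulative: 88
Frame 7: SPARE (8+2=10). 10 + next roll (4) = 14. Cumulative: 102
Frame 8: OPEN (4+3=7). Cumulative: 109
Frame 9: STRIKE. 10 + next two rolls (9+1) = 20. Cumulative: 129
Frame 10: SPARE. Sum of all frame-10 rolls (9+1+10) = 20. Cumulative: 149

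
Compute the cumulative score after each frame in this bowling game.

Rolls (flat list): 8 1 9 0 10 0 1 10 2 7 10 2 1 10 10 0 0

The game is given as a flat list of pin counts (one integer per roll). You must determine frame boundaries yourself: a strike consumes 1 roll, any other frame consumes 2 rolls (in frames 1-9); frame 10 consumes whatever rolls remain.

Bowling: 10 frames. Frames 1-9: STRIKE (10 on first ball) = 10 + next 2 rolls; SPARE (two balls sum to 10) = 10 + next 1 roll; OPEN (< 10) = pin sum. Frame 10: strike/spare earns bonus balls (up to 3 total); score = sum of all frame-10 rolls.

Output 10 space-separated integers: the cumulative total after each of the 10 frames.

Frame 1: OPEN (8+1=9). Cumulative: 9
Frame 2: OPEN (9+0=9). Cumulative: 18
Frame 3: STRIKE. 10 + next two rolls (0+1) = 11. Cumulative: 29
Frame 4: OPEN (0+1=1). Cumulative: 30
Frame 5: STRIKE. 10 + next two rolls (2+7) = 19. Cumulative: 49
Frame 6: OPEN (2+7=9). Cumulative: 58
Frame 7: STRIKE. 10 + next two rolls (2+1) = 13. Cumulative: 71
Frame 8: OPEN (2+1=3). Cumulative: 74
Frame 9: STRIKE. 10 + next two rolls (10+0) = 20. Cumulative: 94
Frame 10: STRIKE. Sum of all frame-10 rolls (10+0+0) = 10. Cumulative: 104

Answer: 9 18 29 30 49 58 71 74 94 104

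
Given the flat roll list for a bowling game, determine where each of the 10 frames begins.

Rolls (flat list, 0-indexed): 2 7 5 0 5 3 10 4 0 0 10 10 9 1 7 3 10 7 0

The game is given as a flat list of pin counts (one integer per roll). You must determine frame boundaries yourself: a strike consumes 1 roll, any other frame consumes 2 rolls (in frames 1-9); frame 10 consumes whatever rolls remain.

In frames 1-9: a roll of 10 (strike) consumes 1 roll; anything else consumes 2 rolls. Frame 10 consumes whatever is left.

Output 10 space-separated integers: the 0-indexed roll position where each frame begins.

Answer: 0 2 4 6 7 9 11 12 14 16

Derivation:
Frame 1 starts at roll index 0: rolls=2,7 (sum=9), consumes 2 rolls
Frame 2 starts at roll index 2: rolls=5,0 (sum=5), consumes 2 rolls
Frame 3 starts at roll index 4: rolls=5,3 (sum=8), consumes 2 rolls
Frame 4 starts at roll index 6: roll=10 (strike), consumes 1 roll
Frame 5 starts at roll index 7: rolls=4,0 (sum=4), consumes 2 rolls
Frame 6 starts at roll index 9: rolls=0,10 (sum=10), consumes 2 rolls
Frame 7 starts at roll index 11: roll=10 (strike), consumes 1 roll
Frame 8 starts at roll index 12: rolls=9,1 (sum=10), consumes 2 rolls
Frame 9 starts at roll index 14: rolls=7,3 (sum=10), consumes 2 rolls
Frame 10 starts at roll index 16: 3 remaining rolls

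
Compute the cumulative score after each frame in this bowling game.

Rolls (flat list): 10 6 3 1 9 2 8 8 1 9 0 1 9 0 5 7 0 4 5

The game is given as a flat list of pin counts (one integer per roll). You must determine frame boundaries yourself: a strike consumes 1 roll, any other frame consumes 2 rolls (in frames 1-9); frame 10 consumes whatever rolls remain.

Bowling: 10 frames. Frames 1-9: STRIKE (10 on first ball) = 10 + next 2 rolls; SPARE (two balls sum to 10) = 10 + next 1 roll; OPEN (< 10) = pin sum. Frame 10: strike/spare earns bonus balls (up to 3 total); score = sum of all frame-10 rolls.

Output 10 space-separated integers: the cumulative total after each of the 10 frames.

Frame 1: STRIKE. 10 + next two rolls (6+3) = 19. Cumulative: 19
Frame 2: OPEN (6+3=9). Cumulative: 28
Frame 3: SPARE (1+9=10). 10 + next roll (2) = 12. Cumulative: 40
Frame 4: SPARE (2+8=10). 10 + next roll (8) = 18. Cumulative: 58
Frame 5: OPEN (8+1=9). Cumulative: 67
Frame 6: OPEN (9+0=9). Cumulative: 76
Frame 7: SPARE (1+9=10). 10 + next roll (0) = 10. Cumulative: 86
Frame 8: OPEN (0+5=5). Cumulative: 91
Frame 9: OPEN (7+0=7). Cumulative: 98
Frame 10: OPEN. Sum of all frame-10 rolls (4+5) = 9. Cumulative: 107

Answer: 19 28 40 58 67 76 86 91 98 107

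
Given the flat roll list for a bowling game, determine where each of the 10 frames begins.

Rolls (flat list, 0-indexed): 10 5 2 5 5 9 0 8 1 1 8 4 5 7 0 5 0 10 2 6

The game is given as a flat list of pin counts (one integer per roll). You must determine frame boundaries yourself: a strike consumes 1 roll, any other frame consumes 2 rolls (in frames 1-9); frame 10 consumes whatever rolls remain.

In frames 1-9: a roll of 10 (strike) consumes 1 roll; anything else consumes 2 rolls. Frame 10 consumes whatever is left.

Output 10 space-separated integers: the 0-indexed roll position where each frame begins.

Answer: 0 1 3 5 7 9 11 13 15 17

Derivation:
Frame 1 starts at roll index 0: roll=10 (strike), consumes 1 roll
Frame 2 starts at roll index 1: rolls=5,2 (sum=7), consumes 2 rolls
Frame 3 starts at roll index 3: rolls=5,5 (sum=10), consumes 2 rolls
Frame 4 starts at roll index 5: rolls=9,0 (sum=9), consumes 2 rolls
Frame 5 starts at roll index 7: rolls=8,1 (sum=9), consumes 2 rolls
Frame 6 starts at roll index 9: rolls=1,8 (sum=9), consumes 2 rolls
Frame 7 starts at roll index 11: rolls=4,5 (sum=9), consumes 2 rolls
Frame 8 starts at roll index 13: rolls=7,0 (sum=7), consumes 2 rolls
Frame 9 starts at roll index 15: rolls=5,0 (sum=5), consumes 2 rolls
Frame 10 starts at roll index 17: 3 remaining rolls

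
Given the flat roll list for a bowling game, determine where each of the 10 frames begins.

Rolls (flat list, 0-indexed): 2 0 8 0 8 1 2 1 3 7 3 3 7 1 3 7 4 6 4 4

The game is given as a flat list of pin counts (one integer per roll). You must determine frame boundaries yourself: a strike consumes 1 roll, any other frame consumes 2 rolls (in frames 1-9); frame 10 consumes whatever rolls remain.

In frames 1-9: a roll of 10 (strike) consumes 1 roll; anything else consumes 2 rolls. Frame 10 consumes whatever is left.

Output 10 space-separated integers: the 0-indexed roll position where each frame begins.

Frame 1 starts at roll index 0: rolls=2,0 (sum=2), consumes 2 rolls
Frame 2 starts at roll index 2: rolls=8,0 (sum=8), consumes 2 rolls
Frame 3 starts at roll index 4: rolls=8,1 (sum=9), consumes 2 rolls
Frame 4 starts at roll index 6: rolls=2,1 (sum=3), consumes 2 rolls
Frame 5 starts at roll index 8: rolls=3,7 (sum=10), consumes 2 rolls
Frame 6 starts at roll index 10: rolls=3,3 (sum=6), consumes 2 rolls
Frame 7 starts at roll index 12: rolls=7,1 (sum=8), consumes 2 rolls
Frame 8 starts at roll index 14: rolls=3,7 (sum=10), consumes 2 rolls
Frame 9 starts at roll index 16: rolls=4,6 (sum=10), consumes 2 rolls
Frame 10 starts at roll index 18: 2 remaining rolls

Answer: 0 2 4 6 8 10 12 14 16 18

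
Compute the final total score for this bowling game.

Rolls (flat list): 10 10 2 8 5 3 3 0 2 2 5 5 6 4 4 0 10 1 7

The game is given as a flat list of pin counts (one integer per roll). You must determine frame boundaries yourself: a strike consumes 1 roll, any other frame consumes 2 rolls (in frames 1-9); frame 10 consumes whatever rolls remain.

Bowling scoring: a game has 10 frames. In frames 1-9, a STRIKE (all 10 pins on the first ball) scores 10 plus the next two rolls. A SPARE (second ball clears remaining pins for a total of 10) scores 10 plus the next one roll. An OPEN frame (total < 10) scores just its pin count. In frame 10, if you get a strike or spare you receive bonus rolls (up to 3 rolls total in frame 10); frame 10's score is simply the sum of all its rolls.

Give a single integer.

Frame 1: STRIKE. 10 + next two rolls (10+2) = 22. Cumulative: 22
Frame 2: STRIKE. 10 + next two rolls (2+8) = 20. Cumulative: 42
Frame 3: SPARE (2+8=10). 10 + next roll (5) = 15. Cumulative: 57
Frame 4: OPEN (5+3=8). Cumulative: 65
Frame 5: OPEN (3+0=3). Cumulative: 68
Frame 6: OPEN (2+2=4). Cumulative: 72
Frame 7: SPARE (5+5=10). 10 + next roll (6) = 16. Cumulative: 88
Frame 8: SPARE (6+4=10). 10 + next roll (4) = 14. Cumulative: 102
Frame 9: OPEN (4+0=4). Cumulative: 106
Frame 10: STRIKE. Sum of all frame-10 rolls (10+1+7) = 18. Cumulative: 124

Answer: 124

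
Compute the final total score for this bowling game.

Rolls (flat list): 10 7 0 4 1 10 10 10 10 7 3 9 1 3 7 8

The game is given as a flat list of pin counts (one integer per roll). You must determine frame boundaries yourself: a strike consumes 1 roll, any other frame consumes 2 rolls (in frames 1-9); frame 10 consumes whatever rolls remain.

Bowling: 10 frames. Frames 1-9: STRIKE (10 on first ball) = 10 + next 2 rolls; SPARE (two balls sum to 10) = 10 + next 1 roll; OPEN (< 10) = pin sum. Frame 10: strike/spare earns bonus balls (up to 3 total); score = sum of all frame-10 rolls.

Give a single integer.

Frame 1: STRIKE. 10 + next two rolls (7+0) = 17. Cumulative: 17
Frame 2: OPEN (7+0=7). Cumulative: 24
Frame 3: OPEN (4+1=5). Cumulative: 29
Frame 4: STRIKE. 10 + next two rolls (10+10) = 30. Cumulative: 59
Frame 5: STRIKE. 10 + next two rolls (10+10) = 30. Cumulative: 89
Frame 6: STRIKE. 10 + next two rolls (10+7) = 27. Cumulative: 116
Frame 7: STRIKE. 10 + next two rolls (7+3) = 20. Cumulative: 136
Frame 8: SPARE (7+3=10). 10 + next roll (9) = 19. Cumulative: 155
Frame 9: SPARE (9+1=10). 10 + next roll (3) = 13. Cumulative: 168
Frame 10: SPARE. Sum of all frame-10 rolls (3+7+8) = 18. Cumulative: 186

Answer: 186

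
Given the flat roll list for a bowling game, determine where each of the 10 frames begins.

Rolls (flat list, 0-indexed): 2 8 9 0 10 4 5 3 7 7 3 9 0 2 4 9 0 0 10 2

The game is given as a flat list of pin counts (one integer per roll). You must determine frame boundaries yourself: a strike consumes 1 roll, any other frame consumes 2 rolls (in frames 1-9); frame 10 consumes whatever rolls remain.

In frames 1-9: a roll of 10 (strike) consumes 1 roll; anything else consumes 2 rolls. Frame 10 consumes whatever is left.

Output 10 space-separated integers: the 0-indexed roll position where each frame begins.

Answer: 0 2 4 5 7 9 11 13 15 17

Derivation:
Frame 1 starts at roll index 0: rolls=2,8 (sum=10), consumes 2 rolls
Frame 2 starts at roll index 2: rolls=9,0 (sum=9), consumes 2 rolls
Frame 3 starts at roll index 4: roll=10 (strike), consumes 1 roll
Frame 4 starts at roll index 5: rolls=4,5 (sum=9), consumes 2 rolls
Frame 5 starts at roll index 7: rolls=3,7 (sum=10), consumes 2 rolls
Frame 6 starts at roll index 9: rolls=7,3 (sum=10), consumes 2 rolls
Frame 7 starts at roll index 11: rolls=9,0 (sum=9), consumes 2 rolls
Frame 8 starts at roll index 13: rolls=2,4 (sum=6), consumes 2 rolls
Frame 9 starts at roll index 15: rolls=9,0 (sum=9), consumes 2 rolls
Frame 10 starts at roll index 17: 3 remaining rolls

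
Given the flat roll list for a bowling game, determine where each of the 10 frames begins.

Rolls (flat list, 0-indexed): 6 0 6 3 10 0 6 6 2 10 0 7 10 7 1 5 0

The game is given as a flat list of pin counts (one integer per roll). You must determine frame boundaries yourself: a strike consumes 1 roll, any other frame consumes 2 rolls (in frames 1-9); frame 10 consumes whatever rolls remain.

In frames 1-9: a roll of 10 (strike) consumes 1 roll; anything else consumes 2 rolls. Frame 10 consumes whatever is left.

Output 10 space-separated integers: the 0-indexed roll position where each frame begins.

Answer: 0 2 4 5 7 9 10 12 13 15

Derivation:
Frame 1 starts at roll index 0: rolls=6,0 (sum=6), consumes 2 rolls
Frame 2 starts at roll index 2: rolls=6,3 (sum=9), consumes 2 rolls
Frame 3 starts at roll index 4: roll=10 (strike), consumes 1 roll
Frame 4 starts at roll index 5: rolls=0,6 (sum=6), consumes 2 rolls
Frame 5 starts at roll index 7: rolls=6,2 (sum=8), consumes 2 rolls
Frame 6 starts at roll index 9: roll=10 (strike), consumes 1 roll
Frame 7 starts at roll index 10: rolls=0,7 (sum=7), consumes 2 rolls
Frame 8 starts at roll index 12: roll=10 (strike), consumes 1 roll
Frame 9 starts at roll index 13: rolls=7,1 (sum=8), consumes 2 rolls
Frame 10 starts at roll index 15: 2 remaining rolls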